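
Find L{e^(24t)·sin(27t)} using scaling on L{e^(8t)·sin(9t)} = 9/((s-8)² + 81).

Scaling with a=3: L{e^(24t)·sin(27t)} = (1/3) · 9/((s/3-8)² + 81). Simplifying: 27/((s-24)² + 729)

Final answer: 27/((s-24)² + 729)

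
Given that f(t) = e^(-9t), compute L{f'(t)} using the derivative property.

f(0) = 1, F(s) = 1/(s+9). L{f'(t)} = s·F(s) - f(0) = s/(s+9) - 1 = (s - (s+9))/(s+9) = -9/(s+9)

Final answer: -9/(s+9)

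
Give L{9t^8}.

L{t^n} = n!/s^(n+1). So L{9t^8} = 9·8!/s^9 = 362880/s^9

Final answer: 362880/s^9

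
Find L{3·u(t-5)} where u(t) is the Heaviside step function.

L{u(t-a)} = e^(-as)/s. Here a=5, so L{u(t-5)} = e^(-5s)/s, and L{3·u(t-5)} = 3·e^(-5s)/s

Final answer: 3·e^(-5s)/s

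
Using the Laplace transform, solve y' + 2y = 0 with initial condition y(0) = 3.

L{y'} + 2L{y} = 0. sY - 3 + 2Y = 0. Y(s+2) = 3. Y = 3/(s+2)

Final answer: y(t) = 3e^(-2t)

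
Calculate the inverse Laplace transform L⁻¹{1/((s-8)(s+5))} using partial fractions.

Decompose: A/(s-8) + B/(s+5). A = 1/13, B = -1/13. f(t) = (e^(8t) - e^(-5t))/13

Final answer: (e^(8t) - e^(-5t))/13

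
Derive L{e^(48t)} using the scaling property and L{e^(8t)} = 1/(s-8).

Using L{f(at)} = (1/a)F(s/a) with a=6 and f(t) = e^(8t): L{e^(48t)} = (1/6) · 1/((s/6)-8) = (1/6) · 6/(s-48) = 1/(s-48)

Final answer: 1/(s-48)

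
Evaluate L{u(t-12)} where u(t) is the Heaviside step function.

L{u(t-a)} = e^(-as)/s. Here a=12, so L{u(t-12)} = e^(-12s)/s

Final answer: e^(-12s)/s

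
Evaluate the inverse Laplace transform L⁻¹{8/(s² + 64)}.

L⁻¹{8/(s² + 64)} = sin(8t)

Final answer: sin(8t)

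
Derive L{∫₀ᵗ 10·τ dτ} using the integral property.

L{∫₀ᵗ f(τ)dτ} = F(s)/s with f(t) = 10t. F(s) = 10/s^2, so L{∫₀ᵗ 10·τ dτ} = (10/s^2)/s = 10/s^3. (Check: ∫₀ᵗ 10·τ dτ = 10t^2/2.)

Final answer: 10/s^3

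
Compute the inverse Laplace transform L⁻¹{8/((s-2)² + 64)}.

Using frequency shift, L⁻¹{8/((s-2)² + 64)} = e^(2t)·sin(8t)

Final answer: e^(2t)·sin(8t)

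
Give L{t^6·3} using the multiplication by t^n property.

L{3} = 3/s. d^1/ds^1[1/s] = -1/s². d^2/ds^2[1/s] = 2/s^3. d^3/ds^3[1/s] = -6/s^4. d^4/ds^4[1/s] = 24/s^5. d^5/ds^5[1/s] = -120/s^6. d^6/ds^6[1/s] = 720/s^7. So L{t^6} = (-1)^{6}·720/s^7 = 720/s^7. Then L{t^6·3} = 3·720/s^7 = 2160/s^7

Final answer: 2160/s^7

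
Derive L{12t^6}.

L{t^n} = n!/s^(n+1). So L{12t^6} = 12·6!/s^7 = 8640/s^7

Final answer: 8640/s^7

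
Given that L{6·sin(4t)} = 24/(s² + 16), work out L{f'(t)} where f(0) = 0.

L{f'(t)} = s·F(s) - f(0) = s·24/(s² + 16) - 0 = 24s/(s² + 16)

Final answer: 24s/(s² + 16)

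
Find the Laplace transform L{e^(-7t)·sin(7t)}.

L{e^(at)·sin(ωt)} = ω/((s-a)² + ω²), so L{e^(-7t)·sin(7t)} = 7/((s+7)² + 49)

Final answer: 7/((s+7)² + 49)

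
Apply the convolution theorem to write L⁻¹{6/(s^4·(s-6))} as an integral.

6/(s^4·(s-6)) = (6/s^4)·(1/(s-6)) = L{t^3}·L{e^(6t)}. So f(t) = t^3*e^(6t) = ∫₀ᵗ τ^3·e^(6(t-τ)) dτ

Final answer: ∫₀ᵗ τ^3·e^(6(t-τ)) dτ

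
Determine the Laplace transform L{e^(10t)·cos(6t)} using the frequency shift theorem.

Frequency shift: L{e^(at)f(t)} = F(s-a). L{e^(10t)·cos(6t)} = (s-10)/((s-10)² + 36)

Final answer: (s-10)/((s-10)² + 36)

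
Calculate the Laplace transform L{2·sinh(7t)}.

L{sinh(ωt)} = ω/(s² - ω²), so L{sinh(7t)} = 7/(s² - 49). Then L{2·sinh(7t)} = 2·7/(s² - 49) = 14/(s² - 49)

Final answer: 14/(s² - 49)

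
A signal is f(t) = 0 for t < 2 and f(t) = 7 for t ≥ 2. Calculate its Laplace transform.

f(t) = 7·u(t-2). L{u(t-2)} = e^(-2s)/s, so L{f(t)} = 7·e^(-2s)/s

Final answer: 7·e^(-2s)/s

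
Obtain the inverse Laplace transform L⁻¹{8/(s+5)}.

L⁻¹{1/(s-a)} = e^(at), so L⁻¹{1/(s+5)} = e^(-5t), and L⁻¹{8/(s+5)} = 8·e^(-5t)

Final answer: 8·e^(-5t)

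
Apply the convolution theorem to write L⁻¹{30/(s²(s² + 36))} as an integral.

30/(s²(s² + 36)) = (1/s²)·(30/(s² + 36)) = L{t}·L{5·sin(6t)}. So f(t) = t*(5·sin(6t)) = ∫₀ᵗ 5τ·sin(6(t-τ)) dτ

Final answer: ∫₀ᵗ 5τ·sin(6(t-τ)) dτ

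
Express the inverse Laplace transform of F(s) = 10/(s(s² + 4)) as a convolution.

10/(s(s² + 4)) = (1/s)·(10/(s² + 4)) = L{1}·L{5·sin(2t)}. So f(t) = 1*(5·sin(2t)) = ∫₀ᵗ 5·sin(2τ) dτ

Final answer: ∫₀ᵗ 5·sin(2τ) dτ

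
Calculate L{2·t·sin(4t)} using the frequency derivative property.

L{sin(4t)} = 4/(s² + 16). By L{t·f(t)} = -F'(s): -d/ds[4/(s² + 16)] = -(4)·(-2s)/(s² + 16)² = 8s/(s² + 16)². Then L{2·t·sin(4t)} = 2·8s/(s² + 16)² = 16s/(s² + 16)²

Final answer: 16s/(s² + 16)²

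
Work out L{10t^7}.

L{t^n} = n!/s^(n+1). So L{10t^7} = 10·7!/s^8 = 50400/s^8

Final answer: 50400/s^8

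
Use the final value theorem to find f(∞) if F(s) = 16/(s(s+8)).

f(∞) = lim_{s→0} s·16/(s(s+8)) = lim_{s→0} 16/(s+8) = 16/8 = 2

Final answer: 2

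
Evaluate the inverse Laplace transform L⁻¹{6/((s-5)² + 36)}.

Using frequency shift, L⁻¹{6/((s-5)² + 36)} = e^(5t)·sin(6t)

Final answer: e^(5t)·sin(6t)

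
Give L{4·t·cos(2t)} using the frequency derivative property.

L{cos(2t)} = s/(s² + 4). Derivative: d/ds[s/(s² + 4)] = [(s² + 4) - s·2s]/(s² + 4)² = (4 - s²)/(s² + 4)². So L{t·cos(2t)} = -F'(s) = (s² - 4)/(s² + 4)². Then L{4·t·cos(2t)} = 4·(s² - 4)/(s² + 4)²

Final answer: 4·(s² - 4)/(s² + 4)²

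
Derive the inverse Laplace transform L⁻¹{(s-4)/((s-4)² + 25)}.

Using frequency shift, L⁻¹{(s-4)/((s-4)² + 25)} = e^(4t)·cos(5t)

Final answer: e^(4t)·cos(5t)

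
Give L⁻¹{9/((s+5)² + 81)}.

Form: b/((s-a)² + b²) → e^(at)sin(bt). With a=-5, b=9

Final answer: e^(-5t)·sin(9t)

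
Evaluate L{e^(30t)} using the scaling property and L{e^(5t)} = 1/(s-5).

Using L{f(at)} = (1/a)F(s/a) with a=6 and f(t) = e^(5t): L{e^(30t)} = (1/6) · 1/((s/6)-5) = (1/6) · 6/(s-30) = 1/(s-30)

Final answer: 1/(s-30)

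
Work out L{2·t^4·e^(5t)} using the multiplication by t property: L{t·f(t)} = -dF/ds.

Using L{t^n·e^(at)} = n!/(s-a)^(n+1), L{t^4·e^(5t)} = 24/(s-5)^5, so L{2·t^4·e^(5t)} = 2·24/(s-5)^5 = 48/(s-5)^5

Final answer: 48/(s-5)^5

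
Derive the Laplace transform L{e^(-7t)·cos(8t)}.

L{e^(at)·cos(ωt)} = (s-a)/((s-a)² + ω²), so L{e^(-7t)·cos(8t)} = (s+7)/((s+7)² + 64)

Final answer: (s+7)/((s+7)² + 64)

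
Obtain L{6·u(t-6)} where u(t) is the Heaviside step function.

L{u(t-a)} = e^(-as)/s. Here a=6, so L{u(t-6)} = e^(-6s)/s, and L{6·u(t-6)} = 6·e^(-6s)/s

Final answer: 6·e^(-6s)/s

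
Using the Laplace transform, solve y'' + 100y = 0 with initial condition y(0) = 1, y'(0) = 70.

L{y''} + 100L{y} = 0. s²Y - s - 70 + 100Y = 0. Y(s² + 100) = s + 70. Y = (s + 70)/(s² + 100). Inverting: y(t) = cos(10t) + 7sin(10t)

Final answer: y(t) = cos(10t) + 7sin(10t)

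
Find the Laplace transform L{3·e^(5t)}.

L{e^(at)} = 1/(s-a), so L{e^(5t)} = 1/(s-5). Then L{3·e^(5t)} = 3/(s-5)

Final answer: 3/(s-5)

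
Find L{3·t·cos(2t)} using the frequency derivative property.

L{cos(2t)} = s/(s² + 4). Derivative: d/ds[s/(s² + 4)] = [(s² + 4) - s·2s]/(s² + 4)² = (4 - s²)/(s² + 4)². So L{t·cos(2t)} = -F'(s) = (s² - 4)/(s² + 4)². Then L{3·t·cos(2t)} = 3·(s² - 4)/(s² + 4)²

Final answer: 3·(s² - 4)/(s² + 4)²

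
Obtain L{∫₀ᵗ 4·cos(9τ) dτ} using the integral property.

L{∫₀ᵗ f(τ)dτ} = F(s)/s with F(s) = 4s/(s² + 81), so the result is (4s/(s² + 81))/s = 4/(s² + 81)

Final answer: 4/(s² + 81)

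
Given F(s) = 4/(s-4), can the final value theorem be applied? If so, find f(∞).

sF(s) = 4s/(s-4) has a pole at s = 4 in the right half-plane. Theorem does NOT apply (unstable system; f(t) = 4·e^(4t) grows without bound).

Final answer: Not applicable (unstable)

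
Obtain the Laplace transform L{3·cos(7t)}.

L{cos(ωt)} = s/(s² + ω²), so L{cos(7t)} = s/(s² + 49). Then L{3·cos(7t)} = 3·s/(s² + 49) = 3s/(s² + 49)

Final answer: 3s/(s² + 49)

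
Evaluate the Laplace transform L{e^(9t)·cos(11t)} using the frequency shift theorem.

Frequency shift: L{e^(at)f(t)} = F(s-a). L{e^(9t)·cos(11t)} = (s-9)/((s-9)² + 121)

Final answer: (s-9)/((s-9)² + 121)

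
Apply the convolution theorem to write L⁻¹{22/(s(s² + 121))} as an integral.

22/(s(s² + 121)) = (1/s)·(22/(s² + 121)) = L{1}·L{2·sin(11t)}. So f(t) = 1*(2·sin(11t)) = ∫₀ᵗ 2·sin(11τ) dτ

Final answer: ∫₀ᵗ 2·sin(11τ) dτ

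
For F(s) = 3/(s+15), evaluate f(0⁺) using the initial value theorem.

f(0⁺) = lim_{s→∞} s·3/(s+15) = lim_{s→∞} 3s/(s+15) = 3

Final answer: 3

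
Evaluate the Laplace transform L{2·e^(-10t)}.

L{e^(at)} = 1/(s-a), so L{e^(-10t)} = 1/(s+10). Then L{2·e^(-10t)} = 2/(s+10)

Final answer: 2/(s+10)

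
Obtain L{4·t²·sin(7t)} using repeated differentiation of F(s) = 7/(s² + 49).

F(s) = 7/(s² + 49). F'(s) = -14s/(s² + 49)². F''(s) = -14(49 - 3s²)/(s² + 49)³ = (42s² - 686)/(s² + 49)³. So L{t²·sin(7t)} = (-1)² F''(s) = (42s² - 686)/(s² + 49)³. Then L{4·t²·sin(7t)} = 4·(42s² - 686)/(s² + 49)³ = (168s² - 2744)/(s² + 49)³

Final answer: (168s² - 2744)/(s² + 49)³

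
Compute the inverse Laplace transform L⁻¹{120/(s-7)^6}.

L⁻¹{n!/(s-a)^(n+1)} = t^n·e^(at), so L⁻¹{120/(s-7)^6} = t^5·e^(7t)

Final answer: t^5·e^(7t)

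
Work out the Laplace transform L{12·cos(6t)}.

L{cos(ωt)} = s/(s² + ω²), so L{cos(6t)} = s/(s² + 36). Then L{12·cos(6t)} = 12·s/(s² + 36) = 12s/(s² + 36)

Final answer: 12s/(s² + 36)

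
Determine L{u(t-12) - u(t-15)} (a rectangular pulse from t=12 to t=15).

L{u(t-a)} = e^(-as)/s. L{u(t-12) - u(t-15)} = (e^(-12s) - e^(-15s))/s

Final answer: (e^(-12s) - e^(-15s))/s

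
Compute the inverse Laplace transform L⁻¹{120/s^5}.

L⁻¹{n!/s^(n+1)} = t^n with n=4. So L⁻¹{24/s^5} = t^4, and L⁻¹{120/s^5} = (120/24)·t^4 = 5·t^4

Final answer: 5·t^4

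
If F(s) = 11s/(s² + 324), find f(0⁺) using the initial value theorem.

f(0⁺) = lim_{s→∞} s·11s/(s² + 324) = lim_{s→∞} 11s²/(s² + 324) = 11

Final answer: 11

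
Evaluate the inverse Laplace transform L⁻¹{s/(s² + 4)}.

L⁻¹{s/(s² + 4)} = cos(2t)

Final answer: cos(2t)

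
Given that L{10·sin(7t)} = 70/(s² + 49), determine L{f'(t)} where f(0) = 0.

L{f'(t)} = s·F(s) - f(0) = s·70/(s² + 49) - 0 = 70s/(s² + 49)

Final answer: 70s/(s² + 49)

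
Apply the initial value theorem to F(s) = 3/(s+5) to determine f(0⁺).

f(0⁺) = lim_{s→∞} s·3/(s+5) = lim_{s→∞} 3s/(s+5) = 3

Final answer: 3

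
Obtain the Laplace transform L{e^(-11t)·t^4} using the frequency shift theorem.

L{e^(at)·t^n} = n!/(s-a)^(n+1), so L{e^(-11t)·t^4} = 24/(s+11)^5

Final answer: 24/(s+11)^5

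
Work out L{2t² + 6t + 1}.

L{2t² + 6t + 1} = 2·2/s³ + 6/s² + 1/s = 4/s³ + 6/s² + 1/s

Final answer: 4/s³ + 6/s² + 1/s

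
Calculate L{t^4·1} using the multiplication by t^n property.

L{1} = 1/s. d^1/ds^1[1/s] = -1/s². d^2/ds^2[1/s] = 2/s^3. d^3/ds^3[1/s] = -6/s^4. d^4/ds^4[1/s] = 24/s^5. So L{t^4} = (-1)^{4}·24/s^5 = 24/s^5

Final answer: 24/s^5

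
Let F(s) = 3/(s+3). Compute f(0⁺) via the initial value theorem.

f(0⁺) = lim_{s→∞} s·3/(s+3) = lim_{s→∞} 3s/(s+3) = 3

Final answer: 3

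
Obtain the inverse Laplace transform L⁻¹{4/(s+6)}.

L⁻¹{1/(s-a)} = e^(at), so L⁻¹{1/(s+6)} = e^(-6t), and L⁻¹{4/(s+6)} = 4·e^(-6t)

Final answer: 4·e^(-6t)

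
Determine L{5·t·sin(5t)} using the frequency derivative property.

L{sin(5t)} = 5/(s² + 25). By L{t·f(t)} = -F'(s): -d/ds[5/(s² + 25)] = -(5)·(-2s)/(s² + 25)² = 10s/(s² + 25)². Then L{5·t·sin(5t)} = 5·10s/(s² + 25)² = 50s/(s² + 25)²

Final answer: 50s/(s² + 25)²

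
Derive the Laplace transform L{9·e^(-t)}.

L{e^(at)} = 1/(s-a), so L{e^(-t)} = 1/(s+1). Then L{9·e^(-t)} = 9/(s+1)

Final answer: 9/(s+1)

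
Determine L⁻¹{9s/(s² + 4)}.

This is the form c·s/(s² + a²) with a = 2, c = 9. L⁻¹ = 9·cos(2t)

Final answer: 9·cos(2t)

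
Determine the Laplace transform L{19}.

L{19} = 19 · L{1} = 19/s

Final answer: 19/s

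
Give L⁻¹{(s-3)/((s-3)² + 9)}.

Using frequency shift: L⁻¹{(s-a)/((s-a)² + b²)} = e^(at)cos(bt). Here a=3, b=3

Final answer: e^(3t)·cos(3t)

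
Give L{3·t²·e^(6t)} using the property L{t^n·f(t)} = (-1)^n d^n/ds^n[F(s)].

L{e^(6t)} = 1/(s-6). d/ds[1/(s-6)] = -1/(s-6)². d²/ds²[1/(s-6)] = 2/(s-6)³. So L{t²·e^(6t)} = (-1)² · 2/(s-6)³ = 2/(s-6)³. Then L{3·t²·e^(6t)} = 3·2/(s-6)³ = 6/(s-6)³

Final answer: 6/(s-6)³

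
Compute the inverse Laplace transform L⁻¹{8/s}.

L⁻¹{c/s} = c, so L⁻¹{8/s} = 8

Final answer: 8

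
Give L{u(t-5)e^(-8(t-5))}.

u(t-a)f(t-a) with f(t)=e^(-8t). L{e^(-8t)} = 1/(s+8). By time shift: e^(-5s)/(s+8)

Final answer: e^(-5s)/(s+8)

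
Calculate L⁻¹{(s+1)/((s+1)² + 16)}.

Using frequency shift: L⁻¹{(s-a)/((s-a)² + b²)} = e^(at)cos(bt). Here a=-1, b=4

Final answer: e^(-t)·cos(4t)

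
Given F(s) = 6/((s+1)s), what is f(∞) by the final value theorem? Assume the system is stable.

f(∞) = lim_{s→0} sF(s) = lim_{s→0} 6/(s+1) = 6

Final answer: 6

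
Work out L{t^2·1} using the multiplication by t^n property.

L{1} = 1/s. d^1/ds^1[1/s] = -1/s². d^2/ds^2[1/s] = 2/s^3. So L{t^2} = (-1)^{2}·2/s^3 = 2/s^3

Final answer: 2/s^3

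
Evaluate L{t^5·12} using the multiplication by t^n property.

L{12} = 12/s. d^1/ds^1[1/s] = -1/s². d^2/ds^2[1/s] = 2/s^3. d^3/ds^3[1/s] = -6/s^4. d^4/ds^4[1/s] = 24/s^5. d^5/ds^5[1/s] = -120/s^6. So L{t^5} = (-1)^{5}·-120/s^6 = 120/s^6. Then L{t^5·12} = 12·120/s^6 = 1440/s^6

Final answer: 1440/s^6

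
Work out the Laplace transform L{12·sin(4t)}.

L{sin(ωt)} = ω/(s² + ω²), so L{sin(4t)} = 4/(s² + 16). Then L{12·sin(4t)} = 12·4/(s² + 16) = 48/(s² + 16)

Final answer: 48/(s² + 16)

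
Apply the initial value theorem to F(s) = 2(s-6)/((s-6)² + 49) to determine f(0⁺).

f(0⁺) = lim_{s→∞} sF(s) = lim_{s→∞} 2s(s-6)/((s-6)² + 49) = 2

Final answer: 2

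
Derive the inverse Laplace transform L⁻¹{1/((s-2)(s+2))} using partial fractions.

Decompose: A/(s-2) + B/(s+2). A = 1/4, B = -1/4. f(t) = (e^(2t) - e^(-2t))/4

Final answer: (e^(2t) - e^(-2t))/4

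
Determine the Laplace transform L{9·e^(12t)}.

L{e^(at)} = 1/(s-a), so L{e^(12t)} = 1/(s-12). Then L{9·e^(12t)} = 9/(s-12)

Final answer: 9/(s-12)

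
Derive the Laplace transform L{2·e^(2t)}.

L{e^(at)} = 1/(s-a), so L{e^(2t)} = 1/(s-2). Then L{2·e^(2t)} = 2/(s-2)

Final answer: 2/(s-2)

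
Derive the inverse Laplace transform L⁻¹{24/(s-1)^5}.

L⁻¹{n!/(s-a)^(n+1)} = t^n·e^(at), so L⁻¹{24/(s-1)^5} = t^4·e^t

Final answer: t^4·e^t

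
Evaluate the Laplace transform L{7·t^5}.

L{t^n} = n!/s^(n+1), so L{t^5} = 120/s^6. Then L{7·t^5} = 7·120/s^6 = 840/s^6

Final answer: 840/s^6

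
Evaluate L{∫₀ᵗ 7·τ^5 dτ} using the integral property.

L{∫₀ᵗ f(τ)dτ} = F(s)/s with f(t) = 7t^5. F(s) = 840/s^6, so L{∫₀ᵗ 7·τ^5 dτ} = (840/s^6)/s = 840/s^7. (Check: ∫₀ᵗ 7·τ^5 dτ = 7t^6/6.)

Final answer: 840/s^7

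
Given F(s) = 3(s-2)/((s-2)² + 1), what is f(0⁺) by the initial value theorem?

f(0⁺) = lim_{s→∞} sF(s) = lim_{s→∞} 3s(s-2)/((s-2)² + 1) = 3

Final answer: 3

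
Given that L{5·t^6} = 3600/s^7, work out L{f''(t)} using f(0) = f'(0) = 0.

L{f''(t)} = s²F(s) - sf(0) - f'(0) = s²·3600/s^7 - 0 - 0 = 3600/s^5

Final answer: 3600/s^5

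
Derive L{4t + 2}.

L{4t + 2} = 4·L{t} + 2·L{1} = 4/s² + 2/s

Final answer: 4/s² + 2/s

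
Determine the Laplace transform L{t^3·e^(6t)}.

L{t^n·e^(at)} = n!/(s-a)^(n+1), so L{t^3·e^(6t)} = 6/(s-6)^4

Final answer: 6/(s-6)^4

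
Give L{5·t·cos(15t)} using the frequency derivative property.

L{cos(15t)} = s/(s² + 225). Derivative: d/ds[s/(s² + 225)] = [(s² + 225) - s·2s]/(s² + 225)² = (225 - s²)/(s² + 225)². So L{t·cos(15t)} = -F'(s) = (s² - 225)/(s² + 225)². Then L{5·t·cos(15t)} = 5·(s² - 225)/(s² + 225)²

Final answer: 5·(s² - 225)/(s² + 225)²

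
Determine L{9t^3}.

L{t^n} = n!/s^(n+1). So L{9t^3} = 9·3!/s^4 = 54/s^4

Final answer: 54/s^4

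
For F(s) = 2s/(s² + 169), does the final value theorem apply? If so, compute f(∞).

The final value theorem requires all poles of sF(s) in the left half-plane. sF(s) = 2s²/(s² + 169) has poles at s = ±13i (imaginary axis). Theorem does NOT apply (oscillatory system).

Final answer: Not applicable (oscillatory)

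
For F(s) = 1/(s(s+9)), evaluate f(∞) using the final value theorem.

f(∞) = lim_{s→0} s·1/(s(s+9)) = lim_{s→0} 1/(s+9) = 1/9 = 1/9

Final answer: 1/9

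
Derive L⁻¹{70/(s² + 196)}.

This is the form c·a/(s² + a²) with a = 14, c = 5. L⁻¹ = 5·sin(14t)

Final answer: 5·sin(14t)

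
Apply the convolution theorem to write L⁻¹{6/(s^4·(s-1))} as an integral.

6/(s^4·(s-1)) = (6/s^4)·(1/(s-1)) = L{t^3}·L{e^t}. So f(t) = t^3*e^t = ∫₀ᵗ τ^3·e^(t-τ) dτ

Final answer: ∫₀ᵗ τ^3·e^(t-τ) dτ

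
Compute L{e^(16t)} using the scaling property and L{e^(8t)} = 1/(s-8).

Using L{f(at)} = (1/a)F(s/a) with a=2 and f(t) = e^(8t): L{e^(16t)} = (1/2) · 1/((s/2)-8) = (1/2) · 2/(s-16) = 1/(s-16)

Final answer: 1/(s-16)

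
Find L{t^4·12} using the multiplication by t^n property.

L{12} = 12/s. d^1/ds^1[1/s] = -1/s². d^2/ds^2[1/s] = 2/s^3. d^3/ds^3[1/s] = -6/s^4. d^4/ds^4[1/s] = 24/s^5. So L{t^4} = (-1)^{4}·24/s^5 = 24/s^5. Then L{t^4·12} = 12·24/s^5 = 288/s^5

Final answer: 288/s^5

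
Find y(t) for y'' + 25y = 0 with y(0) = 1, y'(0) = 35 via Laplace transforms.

L{y''} + 25L{y} = 0. s²Y - s - 35 + 25Y = 0. Y(s² + 25) = s + 35. Y = (s + 35)/(s² + 25). Inverting: y(t) = cos(5t) + 7sin(5t)

Final answer: y(t) = cos(5t) + 7sin(5t)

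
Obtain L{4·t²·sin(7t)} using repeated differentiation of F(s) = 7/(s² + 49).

F(s) = 7/(s² + 49). F'(s) = -14s/(s² + 49)². F''(s) = -14(49 - 3s²)/(s² + 49)³ = (42s² - 686)/(s² + 49)³. So L{t²·sin(7t)} = (-1)² F''(s) = (42s² - 686)/(s² + 49)³. Then L{4·t²·sin(7t)} = 4·(42s² - 686)/(s² + 49)³ = (168s² - 2744)/(s² + 49)³

Final answer: (168s² - 2744)/(s² + 49)³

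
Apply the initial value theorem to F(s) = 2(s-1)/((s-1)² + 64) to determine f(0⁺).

f(0⁺) = lim_{s→∞} sF(s) = lim_{s→∞} 2s(s-1)/((s-1)² + 64) = 2

Final answer: 2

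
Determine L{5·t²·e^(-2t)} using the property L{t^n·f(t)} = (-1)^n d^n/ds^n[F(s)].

L{e^(-2t)} = 1/(s+2). d/ds[1/(s+2)] = -1/(s+2)². d²/ds²[1/(s+2)] = 2/(s+2)³. So L{t²·e^(-2t)} = (-1)² · 2/(s+2)³ = 2/(s+2)³. Then L{5·t²·e^(-2t)} = 5·2/(s+2)³ = 10/(s+2)³

Final answer: 10/(s+2)³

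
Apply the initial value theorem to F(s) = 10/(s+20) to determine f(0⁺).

f(0⁺) = lim_{s→∞} s·10/(s+20) = lim_{s→∞} 10s/(s+20) = 10

Final answer: 10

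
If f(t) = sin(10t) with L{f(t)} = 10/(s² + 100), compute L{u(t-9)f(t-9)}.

Time shift theorem: L{u(t-a)f(t-a)} = e^(-as)F(s). Here a=9, F(s) = 10/(s² + 100), so L{u(t-9)f(t-9)} = e^(-9s)·10/(s² + 100)

Final answer: e^(-9s)·10/(s² + 100)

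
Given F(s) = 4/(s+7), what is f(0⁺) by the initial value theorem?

f(0⁺) = lim_{s→∞} s·4/(s+7) = lim_{s→∞} 4s/(s+7) = 4

Final answer: 4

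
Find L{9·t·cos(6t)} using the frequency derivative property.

L{cos(6t)} = s/(s² + 36). Derivative: d/ds[s/(s² + 36)] = [(s² + 36) - s·2s]/(s² + 36)² = (36 - s²)/(s² + 36)². So L{t·cos(6t)} = -F'(s) = (s² - 36)/(s² + 36)². Then L{9·t·cos(6t)} = 9·(s² - 36)/(s² + 36)²

Final answer: 9·(s² - 36)/(s² + 36)²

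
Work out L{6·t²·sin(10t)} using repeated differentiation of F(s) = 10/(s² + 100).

F(s) = 10/(s² + 100). F'(s) = -20s/(s² + 100)². F''(s) = -20(100 - 3s²)/(s² + 100)³ = (60s² - 2000)/(s² + 100)³. So L{t²·sin(10t)} = (-1)² F''(s) = (60s² - 2000)/(s² + 100)³. Then L{6·t²·sin(10t)} = 6·(60s² - 2000)/(s² + 100)³ = (360s² - 12000)/(s² + 100)³

Final answer: (360s² - 12000)/(s² + 100)³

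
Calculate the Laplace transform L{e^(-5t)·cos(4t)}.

L{e^(at)·cos(ωt)} = (s-a)/((s-a)² + ω²), so L{e^(-5t)·cos(4t)} = (s+5)/((s+5)² + 16)

Final answer: (s+5)/((s+5)² + 16)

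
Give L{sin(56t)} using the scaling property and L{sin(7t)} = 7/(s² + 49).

Using L{f(at)} = (1/a)F(s/a) with a=8: L{sin(56t)} = (1/8) · 7/((s/8)² + 49) = (1/8) · 7·64/(s² + 3136) = 56/(s² + 3136)

Final answer: 56/(s² + 3136)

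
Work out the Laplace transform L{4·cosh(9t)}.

L{cosh(ωt)} = s/(s² - ω²), so L{cosh(9t)} = s/(s² - 81). Then L{4·cosh(9t)} = 4·s/(s² - 81) = 4s/(s² - 81)

Final answer: 4s/(s² - 81)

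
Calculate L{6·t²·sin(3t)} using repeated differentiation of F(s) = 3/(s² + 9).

F(s) = 3/(s² + 9). F'(s) = -6s/(s² + 9)². F''(s) = -6(9 - 3s²)/(s² + 9)³ = (18s² - 54)/(s² + 9)³. So L{t²·sin(3t)} = (-1)² F''(s) = (18s² - 54)/(s² + 9)³. Then L{6·t²·sin(3t)} = 6·(18s² - 54)/(s² + 9)³ = (108s² - 324)/(s² + 9)³

Final answer: (108s² - 324)/(s² + 9)³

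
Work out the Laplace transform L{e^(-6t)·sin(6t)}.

L{e^(at)·sin(ωt)} = ω/((s-a)² + ω²), so L{e^(-6t)·sin(6t)} = 6/((s+6)² + 36)

Final answer: 6/((s+6)² + 36)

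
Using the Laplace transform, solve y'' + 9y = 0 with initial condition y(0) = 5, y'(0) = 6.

L{y''} + 9L{y} = 0. s²Y - 5s - 6 + 9Y = 0. Y(s² + 9) = 5s + 6. Y = (5s + 6)/(s² + 9). Inverting: y(t) = 5cos(3t) + 2sin(3t)

Final answer: y(t) = 5cos(3t) + 2sin(3t)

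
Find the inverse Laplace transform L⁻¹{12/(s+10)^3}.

L⁻¹{n!/(s-a)^(n+1)} = t^n·e^(at) with n=2, a=-10. So L⁻¹{2/(s+10)^3} = t^2·e^(-10t), and L⁻¹{12/(s+10)^3} = (12/2)·t^2·e^(-10t) = 6·t^2·e^(-10t)

Final answer: 6·t^2·e^(-10t)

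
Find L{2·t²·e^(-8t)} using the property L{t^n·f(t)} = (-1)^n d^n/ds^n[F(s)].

L{e^(-8t)} = 1/(s+8). d/ds[1/(s+8)] = -1/(s+8)². d²/ds²[1/(s+8)] = 2/(s+8)³. So L{t²·e^(-8t)} = (-1)² · 2/(s+8)³ = 2/(s+8)³. Then L{2·t²·e^(-8t)} = 2·2/(s+8)³ = 4/(s+8)³

Final answer: 4/(s+8)³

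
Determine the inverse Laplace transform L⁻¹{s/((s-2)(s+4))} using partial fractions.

Using partial fractions, f(t) = (2e^(2t) + 4e^(-4t))/6

Final answer: (2e^(2t) + 4e^(-4t))/6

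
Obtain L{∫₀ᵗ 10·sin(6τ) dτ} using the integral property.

L{∫₀ᵗ f(τ)dτ} = F(s)/s with F(s) = 60/(s² + 36), so the result is (60/(s² + 36))/s = 60/(s(s² + 36))

Final answer: 60/(s(s² + 36))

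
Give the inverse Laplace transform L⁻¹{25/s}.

L⁻¹{c/s} = c, so L⁻¹{25/s} = 25

Final answer: 25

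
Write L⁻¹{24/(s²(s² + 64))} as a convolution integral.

24/(s²(s² + 64)) = (1/s²)·(24/(s² + 64)) = L{t}·L{3·sin(8t)}. So f(t) = t*(3·sin(8t)) = ∫₀ᵗ 3τ·sin(8(t-τ)) dτ

Final answer: ∫₀ᵗ 3τ·sin(8(t-τ)) dτ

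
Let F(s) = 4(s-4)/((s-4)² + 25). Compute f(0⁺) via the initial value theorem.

f(0⁺) = lim_{s→∞} sF(s) = lim_{s→∞} 4s(s-4)/((s-4)² + 25) = 4

Final answer: 4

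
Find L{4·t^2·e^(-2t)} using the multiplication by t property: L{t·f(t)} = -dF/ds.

Using L{t^n·e^(at)} = n!/(s-a)^(n+1), L{t^2·e^(-2t)} = 2/(s+2)^3, so L{4·t^2·e^(-2t)} = 4·2/(s+2)^3 = 8/(s+2)^3

Final answer: 8/(s+2)^3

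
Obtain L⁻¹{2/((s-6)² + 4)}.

Form: b/((s-a)² + b²) → e^(at)sin(bt). With a=6, b=2

Final answer: e^(6t)·sin(2t)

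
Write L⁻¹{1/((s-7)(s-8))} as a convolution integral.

1/((s-7)(s-8)) = (1/(s-7))·(1/(s-8)) = L{e^(7t)}·L{e^(8t)}. So f(t) = e^(7t)*e^(8t) = ∫₀ᵗ e^(7τ)·e^(8(t-τ)) dτ

Final answer: ∫₀ᵗ e^(7τ)·e^(8(t-τ)) dτ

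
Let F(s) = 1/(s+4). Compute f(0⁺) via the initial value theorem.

f(0⁺) = lim_{s→∞} s·1/(s+4) = lim_{s→∞} s/(s+4) = 1

Final answer: 1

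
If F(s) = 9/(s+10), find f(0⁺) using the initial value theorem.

f(0⁺) = lim_{s→∞} s·9/(s+10) = lim_{s→∞} 9s/(s+10) = 9

Final answer: 9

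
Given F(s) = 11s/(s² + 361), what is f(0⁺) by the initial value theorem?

f(0⁺) = lim_{s→∞} s·11s/(s² + 361) = lim_{s→∞} 11s²/(s² + 361) = 11

Final answer: 11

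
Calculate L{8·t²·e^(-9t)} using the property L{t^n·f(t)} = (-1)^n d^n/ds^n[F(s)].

L{e^(-9t)} = 1/(s+9). d/ds[1/(s+9)] = -1/(s+9)². d²/ds²[1/(s+9)] = 2/(s+9)³. So L{t²·e^(-9t)} = (-1)² · 2/(s+9)³ = 2/(s+9)³. Then L{8·t²·e^(-9t)} = 8·2/(s+9)³ = 16/(s+9)³

Final answer: 16/(s+9)³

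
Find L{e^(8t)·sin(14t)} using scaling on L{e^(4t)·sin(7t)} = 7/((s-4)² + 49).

Scaling with a=2: L{e^(8t)·sin(14t)} = (1/2) · 7/((s/2-4)² + 49). Simplifying: 14/((s-8)² + 196)

Final answer: 14/((s-8)² + 196)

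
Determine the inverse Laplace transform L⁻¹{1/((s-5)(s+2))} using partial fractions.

Decompose: A/(s-5) + B/(s+2). A = 1/7, B = -1/7. f(t) = (e^(5t) - e^(-2t))/7

Final answer: (e^(5t) - e^(-2t))/7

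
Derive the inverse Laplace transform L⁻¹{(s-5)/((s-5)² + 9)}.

Using frequency shift, L⁻¹{(s-5)/((s-5)² + 9)} = e^(5t)·cos(3t)

Final answer: e^(5t)·cos(3t)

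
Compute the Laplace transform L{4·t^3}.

L{t^n} = n!/s^(n+1), so L{t^3} = 6/s^4. Then L{4·t^3} = 4·6/s^4 = 24/s^4

Final answer: 24/s^4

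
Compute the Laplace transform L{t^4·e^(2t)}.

L{t^n·e^(at)} = n!/(s-a)^(n+1), so L{t^4·e^(2t)} = 24/(s-2)^5

Final answer: 24/(s-2)^5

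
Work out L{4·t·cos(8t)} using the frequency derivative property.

L{cos(8t)} = s/(s² + 64). Derivative: d/ds[s/(s² + 64)] = [(s² + 64) - s·2s]/(s² + 64)² = (64 - s²)/(s² + 64)². So L{t·cos(8t)} = -F'(s) = (s² - 64)/(s² + 64)². Then L{4·t·cos(8t)} = 4·(s² - 64)/(s² + 64)²

Final answer: 4·(s² - 64)/(s² + 64)²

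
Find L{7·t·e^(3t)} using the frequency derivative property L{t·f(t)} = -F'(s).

L{e^(3t)} = 1/(s-3). By frequency derivative: L{t·e^(3t)} = -d/ds[1/(s-3)] = -(-1)/(s-3)² = 1/(s-3)². Then L{7·t·e^(3t)} = 7·1/(s-3)² = 7/(s-3)²

Final answer: 7/(s-3)²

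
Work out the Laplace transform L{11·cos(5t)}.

L{cos(ωt)} = s/(s² + ω²), so L{cos(5t)} = s/(s² + 25). Then L{11·cos(5t)} = 11·s/(s² + 25) = 11s/(s² + 25)

Final answer: 11s/(s² + 25)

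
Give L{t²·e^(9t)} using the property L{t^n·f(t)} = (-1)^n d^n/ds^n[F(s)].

L{e^(9t)} = 1/(s-9). d/ds[1/(s-9)] = -1/(s-9)². d²/ds²[1/(s-9)] = 2/(s-9)³. So L{t²·e^(9t)} = (-1)² · 2/(s-9)³ = 2/(s-9)³

Final answer: 2/(s-9)³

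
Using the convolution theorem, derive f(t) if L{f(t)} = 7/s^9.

7/s^9 = (7/s)·(1/s^8) = L{7}·L{t^7/5040}. By convolution, f(t) = 7*t^7/5040 = ∫₀ᵗ 7·τ^7/5040 dτ = 7·t^8/40320

Final answer: 7·t^8/40320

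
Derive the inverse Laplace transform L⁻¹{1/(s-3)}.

L⁻¹{1/(s-a)} = e^(at), so L⁻¹{1/(s-3)} = e^(3t)

Final answer: e^(3t)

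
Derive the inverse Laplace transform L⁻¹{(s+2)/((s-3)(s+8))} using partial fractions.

Using partial fractions, f(t) = (5e^(3t) + 6e^(-8t))/11

Final answer: (5e^(3t) + 6e^(-8t))/11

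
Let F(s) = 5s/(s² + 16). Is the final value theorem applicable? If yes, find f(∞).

The final value theorem requires all poles of sF(s) in the left half-plane. sF(s) = 5s²/(s² + 16) has poles at s = ±4i (imaginary axis). Theorem does NOT apply (oscillatory system).

Final answer: Not applicable (oscillatory)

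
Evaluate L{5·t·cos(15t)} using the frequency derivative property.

L{cos(15t)} = s/(s² + 225). Derivative: d/ds[s/(s² + 225)] = [(s² + 225) - s·2s]/(s² + 225)² = (225 - s²)/(s² + 225)². So L{t·cos(15t)} = -F'(s) = (s² - 225)/(s² + 225)². Then L{5·t·cos(15t)} = 5·(s² - 225)/(s² + 225)²

Final answer: 5·(s² - 225)/(s² + 225)²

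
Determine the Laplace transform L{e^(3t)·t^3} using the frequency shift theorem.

L{e^(at)·t^n} = n!/(s-a)^(n+1), so L{e^(3t)·t^3} = 6/(s-3)^4

Final answer: 6/(s-3)^4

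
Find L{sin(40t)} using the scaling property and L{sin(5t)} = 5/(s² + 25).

Using L{f(at)} = (1/a)F(s/a) with a=8: L{sin(40t)} = (1/8) · 5/((s/8)² + 25) = (1/8) · 5·64/(s² + 1600) = 40/(s² + 1600)

Final answer: 40/(s² + 1600)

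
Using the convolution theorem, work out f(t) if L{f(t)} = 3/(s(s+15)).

3/(s(s+15)) = (3/s)·(1/(s+15)) = L{3}·L{e^(-15t)}. By convolution, f(t) = 3*e^(-15t) = ∫₀ᵗ 3·e^(-15τ) dτ = 3·(1 - e^(-15t))/15

Final answer: 3·(1 - e^(-15t))/15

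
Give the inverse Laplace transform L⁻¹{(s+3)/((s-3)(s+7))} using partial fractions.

Using partial fractions, f(t) = (6e^(3t) + 4e^(-7t))/10

Final answer: (6e^(3t) + 4e^(-7t))/10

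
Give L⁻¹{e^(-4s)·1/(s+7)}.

L⁻¹{1/(s+7)} = e^(-7t). By the time shift theorem, L⁻¹{e^(-as)F(s)} = u(t-a)f(t-a) with a=4, so L⁻¹{e^(-4s)·1/(s+7)} = u(t-4)·e^(-7(t-4))

Final answer: u(t-4)·e^(-7(t-4))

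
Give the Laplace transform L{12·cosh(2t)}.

L{cosh(ωt)} = s/(s² - ω²), so L{cosh(2t)} = s/(s² - 4). Then L{12·cosh(2t)} = 12·s/(s² - 4) = 12s/(s² - 4)

Final answer: 12s/(s² - 4)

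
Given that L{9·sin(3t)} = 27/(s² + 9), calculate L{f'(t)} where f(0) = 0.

L{f'(t)} = s·F(s) - f(0) = s·27/(s² + 9) - 0 = 27s/(s² + 9)

Final answer: 27s/(s² + 9)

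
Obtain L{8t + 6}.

L{8t + 6} = 8·L{t} + 6·L{1} = 8/s² + 6/s

Final answer: 8/s² + 6/s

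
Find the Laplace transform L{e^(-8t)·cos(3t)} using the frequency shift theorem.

Frequency shift: L{e^(at)f(t)} = F(s-a). L{e^(-8t)·cos(3t)} = (s+8)/((s+8)² + 9)

Final answer: (s+8)/((s+8)² + 9)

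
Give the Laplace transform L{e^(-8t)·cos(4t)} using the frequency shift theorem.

Frequency shift: L{e^(at)f(t)} = F(s-a). L{e^(-8t)·cos(4t)} = (s+8)/((s+8)² + 16)

Final answer: (s+8)/((s+8)² + 16)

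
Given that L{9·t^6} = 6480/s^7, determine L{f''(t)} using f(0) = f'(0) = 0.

L{f''(t)} = s²F(s) - sf(0) - f'(0) = s²·6480/s^7 - 0 - 0 = 6480/s^5

Final answer: 6480/s^5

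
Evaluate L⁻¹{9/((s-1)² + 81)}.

Form: b/((s-a)² + b²) → e^(at)sin(bt). With a=1, b=9

Final answer: e^t·sin(9t)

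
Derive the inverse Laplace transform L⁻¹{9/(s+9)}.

L⁻¹{1/(s-a)} = e^(at), so L⁻¹{1/(s+9)} = e^(-9t), and L⁻¹{9/(s+9)} = 9·e^(-9t)

Final answer: 9·e^(-9t)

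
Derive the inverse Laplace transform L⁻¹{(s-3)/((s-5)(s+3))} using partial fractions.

Using partial fractions, f(t) = (2e^(5t) + 6e^(-3t))/8

Final answer: (2e^(5t) + 6e^(-3t))/8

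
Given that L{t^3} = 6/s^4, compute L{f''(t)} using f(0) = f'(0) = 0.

L{f''(t)} = s²F(s) - sf(0) - f'(0) = s²·6/s^4 - 0 - 0 = 6/s^2

Final answer: 6/s^2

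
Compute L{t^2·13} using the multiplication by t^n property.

L{13} = 13/s. d^1/ds^1[1/s] = -1/s². d^2/ds^2[1/s] = 2/s^3. So L{t^2} = (-1)^{2}·2/s^3 = 2/s^3. Then L{t^2·13} = 13·2/s^3 = 26/s^3

Final answer: 26/s^3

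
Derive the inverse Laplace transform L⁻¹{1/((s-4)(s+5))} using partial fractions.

Decompose: A/(s-4) + B/(s+5). A = 1/9, B = -1/9. f(t) = (e^(4t) - e^(-5t))/9

Final answer: (e^(4t) - e^(-5t))/9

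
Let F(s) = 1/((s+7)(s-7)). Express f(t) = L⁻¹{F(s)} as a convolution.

1/((s+7)(s-7)) = (1/(s+7))·(1/(s-7)) = L{e^(-7t)}·L{e^(7t)}. So f(t) = e^(-7t)*e^(7t) = ∫₀ᵗ e^(-7τ)·e^(7(t-τ)) dτ

Final answer: ∫₀ᵗ e^(-7τ)·e^(7(t-τ)) dτ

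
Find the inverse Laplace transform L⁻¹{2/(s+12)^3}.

L⁻¹{n!/(s-a)^(n+1)} = t^n·e^(at), so L⁻¹{2/(s+12)^3} = t^2·e^(-12t)

Final answer: t^2·e^(-12t)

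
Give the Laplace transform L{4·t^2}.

L{t^n} = n!/s^(n+1), so L{t^2} = 2/s^3. Then L{4·t^2} = 4·2/s^3 = 8/s^3

Final answer: 8/s^3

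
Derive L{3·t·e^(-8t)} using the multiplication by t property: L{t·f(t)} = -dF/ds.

Using L{t^n·e^(at)} = n!/(s-a)^(n+1), L{t·e^(-8t)} = 1/(s+8)^2, so L{3·t·e^(-8t)} = 3·1/(s+8)^2 = 3/(s+8)^2

Final answer: 3/(s+8)^2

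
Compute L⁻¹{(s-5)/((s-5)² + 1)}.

Using frequency shift: L⁻¹{(s-a)/((s-a)² + b²)} = e^(at)cos(bt). Here a=5, b=1

Final answer: e^(5t)·cos(t)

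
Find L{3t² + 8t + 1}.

L{3t² + 8t + 1} = 3·2/s³ + 8/s² + 1/s = 6/s³ + 8/s² + 1/s

Final answer: 6/s³ + 8/s² + 1/s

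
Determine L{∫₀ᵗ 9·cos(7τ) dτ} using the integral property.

L{∫₀ᵗ f(τ)dτ} = F(s)/s with F(s) = 9s/(s² + 49), so the result is (9s/(s² + 49))/s = 9/(s² + 49)

Final answer: 9/(s² + 49)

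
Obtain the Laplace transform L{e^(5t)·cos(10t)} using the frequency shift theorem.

Frequency shift: L{e^(at)f(t)} = F(s-a). L{e^(5t)·cos(10t)} = (s-5)/((s-5)² + 100)

Final answer: (s-5)/((s-5)² + 100)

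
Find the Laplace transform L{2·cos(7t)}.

L{cos(ωt)} = s/(s² + ω²), so L{cos(7t)} = s/(s² + 49). Then L{2·cos(7t)} = 2·s/(s² + 49) = 2s/(s² + 49)

Final answer: 2s/(s² + 49)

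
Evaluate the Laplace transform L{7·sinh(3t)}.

L{sinh(ωt)} = ω/(s² - ω²), so L{sinh(3t)} = 3/(s² - 9). Then L{7·sinh(3t)} = 7·3/(s² - 9) = 21/(s² - 9)

Final answer: 21/(s² - 9)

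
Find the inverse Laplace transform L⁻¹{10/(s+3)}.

L⁻¹{1/(s-a)} = e^(at), so L⁻¹{1/(s+3)} = e^(-3t), and L⁻¹{10/(s+3)} = 10·e^(-3t)

Final answer: 10·e^(-3t)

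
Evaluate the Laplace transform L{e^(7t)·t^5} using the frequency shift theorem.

L{e^(at)·t^n} = n!/(s-a)^(n+1), so L{e^(7t)·t^5} = 120/(s-7)^6

Final answer: 120/(s-7)^6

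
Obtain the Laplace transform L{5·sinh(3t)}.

L{sinh(ωt)} = ω/(s² - ω²), so L{sinh(3t)} = 3/(s² - 9). Then L{5·sinh(3t)} = 5·3/(s² - 9) = 15/(s² - 9)

Final answer: 15/(s² - 9)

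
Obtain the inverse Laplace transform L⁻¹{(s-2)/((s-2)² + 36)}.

Using frequency shift, L⁻¹{(s-2)/((s-2)² + 36)} = e^(2t)·cos(6t)

Final answer: e^(2t)·cos(6t)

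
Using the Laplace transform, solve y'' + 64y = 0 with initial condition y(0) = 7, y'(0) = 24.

L{y''} + 64L{y} = 0. s²Y - 7s - 24 + 64Y = 0. Y(s² + 64) = 7s + 24. Y = (7s + 24)/(s² + 64). Inverting: y(t) = 7cos(8t) + 3sin(8t)

Final answer: y(t) = 7cos(8t) + 3sin(8t)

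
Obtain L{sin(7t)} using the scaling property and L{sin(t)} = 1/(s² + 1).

Using L{f(at)} = (1/a)F(s/a) with a=7: L{sin(7t)} = (1/7) · 1/((s/7)² + 1) = (1/7) · 1·49/(s² + 49) = 7/(s² + 49)

Final answer: 7/(s² + 49)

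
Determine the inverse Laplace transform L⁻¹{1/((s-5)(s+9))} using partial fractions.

Decompose: A/(s-5) + B/(s+9). A = 1/14, B = -1/14. f(t) = (e^(5t) - e^(-9t))/14

Final answer: (e^(5t) - e^(-9t))/14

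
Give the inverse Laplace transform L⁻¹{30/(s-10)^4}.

L⁻¹{n!/(s-a)^(n+1)} = t^n·e^(at) with n=3, a=10. So L⁻¹{6/(s-10)^4} = t^3·e^(10t), and L⁻¹{30/(s-10)^4} = (30/6)·t^3·e^(10t) = 5·t^3·e^(10t)

Final answer: 5·t^3·e^(10t)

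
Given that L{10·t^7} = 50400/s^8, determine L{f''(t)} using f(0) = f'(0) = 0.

L{f''(t)} = s²F(s) - sf(0) - f'(0) = s²·50400/s^8 - 0 - 0 = 50400/s^6

Final answer: 50400/s^6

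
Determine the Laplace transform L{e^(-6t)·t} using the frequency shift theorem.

L{e^(at)·t^n} = n!/(s-a)^(n+1), so L{e^(-6t)·t} = 1/(s+6)^2

Final answer: 1/(s+6)^2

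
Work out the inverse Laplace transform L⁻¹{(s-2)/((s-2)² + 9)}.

Using frequency shift, L⁻¹{(s-2)/((s-2)² + 9)} = e^(2t)·cos(3t)

Final answer: e^(2t)·cos(3t)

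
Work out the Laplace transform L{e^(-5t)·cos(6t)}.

L{e^(at)·cos(ωt)} = (s-a)/((s-a)² + ω²), so L{e^(-5t)·cos(6t)} = (s+5)/((s+5)² + 36)

Final answer: (s+5)/((s+5)² + 36)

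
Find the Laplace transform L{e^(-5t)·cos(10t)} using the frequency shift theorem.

Frequency shift: L{e^(at)f(t)} = F(s-a). L{e^(-5t)·cos(10t)} = (s+5)/((s+5)² + 100)

Final answer: (s+5)/((s+5)² + 100)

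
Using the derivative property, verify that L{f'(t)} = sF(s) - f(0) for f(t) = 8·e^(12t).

f'(t) = 96e^(12t). Direct: L{f'(t)} = 96/(s-12). Property: s·8/(s-12) - 8 = (8s - 8(s-12))/(s-12) = 96/(s-12). ✓

Final answer: 96/(s-12)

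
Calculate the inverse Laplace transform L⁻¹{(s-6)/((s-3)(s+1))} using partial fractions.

Using partial fractions, f(t) = (-3e^(3t) + 7e^(-t))/4

Final answer: (-3e^(3t) + 7e^(-t))/4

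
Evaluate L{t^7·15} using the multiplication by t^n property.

L{15} = 15/s. d^1/ds^1[1/s] = -1/s². d^2/ds^2[1/s] = 2/s^3. d^3/ds^3[1/s] = -6/s^4. d^4/ds^4[1/s] = 24/s^5. d^5/ds^5[1/s] = -120/s^6. d^6/ds^6[1/s] = 720/s^7. d^7/ds^7[1/s] = -5040/s^8. So L{t^7} = (-1)^{7}·-5040/s^8 = 5040/s^8. Then L{t^7·15} = 15·5040/s^8 = 75600/s^8

Final answer: 75600/s^8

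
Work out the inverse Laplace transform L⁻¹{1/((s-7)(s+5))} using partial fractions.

Decompose: A/(s-7) + B/(s+5). A = 1/12, B = -1/12. f(t) = (e^(7t) - e^(-5t))/12

Final answer: (e^(7t) - e^(-5t))/12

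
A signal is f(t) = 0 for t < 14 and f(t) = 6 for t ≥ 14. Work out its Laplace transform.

f(t) = 6·u(t-14). L{u(t-14)} = e^(-14s)/s, so L{f(t)} = 6·e^(-14s)/s

Final answer: 6·e^(-14s)/s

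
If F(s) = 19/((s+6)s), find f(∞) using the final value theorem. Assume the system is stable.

f(∞) = lim_{s→0} sF(s) = lim_{s→0} 19/(s+6) = 19/6

Final answer: 19/6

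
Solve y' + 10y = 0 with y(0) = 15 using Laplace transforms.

L{y'} + 10L{y} = 0. sY - 15 + 10Y = 0. Y(s+10) = 15. Y = 15/(s+10)

Final answer: y(t) = 15e^(-10t)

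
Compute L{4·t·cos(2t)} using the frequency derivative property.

L{cos(2t)} = s/(s² + 4). Derivative: d/ds[s/(s² + 4)] = [(s² + 4) - s·2s]/(s² + 4)² = (4 - s²)/(s² + 4)². So L{t·cos(2t)} = -F'(s) = (s² - 4)/(s² + 4)². Then L{4·t·cos(2t)} = 4·(s² - 4)/(s² + 4)²

Final answer: 4·(s² - 4)/(s² + 4)²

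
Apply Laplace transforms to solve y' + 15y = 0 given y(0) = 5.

L{y'} + 15L{y} = 0. sY - 5 + 15Y = 0. Y(s+15) = 5. Y = 5/(s+15)

Final answer: y(t) = 5e^(-15t)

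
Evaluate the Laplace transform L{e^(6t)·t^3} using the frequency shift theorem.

L{e^(at)·t^n} = n!/(s-a)^(n+1), so L{e^(6t)·t^3} = 6/(s-6)^4

Final answer: 6/(s-6)^4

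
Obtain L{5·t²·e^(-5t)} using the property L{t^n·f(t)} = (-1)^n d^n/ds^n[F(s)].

L{e^(-5t)} = 1/(s+5). d/ds[1/(s+5)] = -1/(s+5)². d²/ds²[1/(s+5)] = 2/(s+5)³. So L{t²·e^(-5t)} = (-1)² · 2/(s+5)³ = 2/(s+5)³. Then L{5·t²·e^(-5t)} = 5·2/(s+5)³ = 10/(s+5)³

Final answer: 10/(s+5)³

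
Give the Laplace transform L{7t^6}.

L{7t^6} = 7 · L{t^6} = 7 · 720/s^7 = 5040/s^7

Final answer: 5040/s^7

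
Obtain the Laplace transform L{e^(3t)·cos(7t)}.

L{e^(at)·cos(ωt)} = (s-a)/((s-a)² + ω²), so L{e^(3t)·cos(7t)} = (s-3)/((s-3)² + 49)

Final answer: (s-3)/((s-3)² + 49)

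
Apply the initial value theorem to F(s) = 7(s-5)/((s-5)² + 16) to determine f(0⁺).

f(0⁺) = lim_{s→∞} sF(s) = lim_{s→∞} 7s(s-5)/((s-5)² + 16) = 7

Final answer: 7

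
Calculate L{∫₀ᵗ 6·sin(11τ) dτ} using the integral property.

L{∫₀ᵗ f(τ)dτ} = F(s)/s with F(s) = 66/(s² + 121), so the result is (66/(s² + 121))/s = 66/(s(s² + 121))

Final answer: 66/(s(s² + 121))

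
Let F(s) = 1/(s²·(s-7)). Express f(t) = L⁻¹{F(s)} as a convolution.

1/(s²·(s-7)) = (1/s^2)·(1/(s-7)) = L{t}·L{e^(7t)}. So f(t) = t*e^(7t) = ∫₀ᵗ τ·e^(7(t-τ)) dτ

Final answer: ∫₀ᵗ τ·e^(7(t-τ)) dτ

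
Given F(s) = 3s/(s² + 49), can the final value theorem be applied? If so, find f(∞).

The final value theorem requires all poles of sF(s) in the left half-plane. sF(s) = 3s²/(s² + 49) has poles at s = ±7i (imaginary axis). Theorem does NOT apply (oscillatory system).

Final answer: Not applicable (oscillatory)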